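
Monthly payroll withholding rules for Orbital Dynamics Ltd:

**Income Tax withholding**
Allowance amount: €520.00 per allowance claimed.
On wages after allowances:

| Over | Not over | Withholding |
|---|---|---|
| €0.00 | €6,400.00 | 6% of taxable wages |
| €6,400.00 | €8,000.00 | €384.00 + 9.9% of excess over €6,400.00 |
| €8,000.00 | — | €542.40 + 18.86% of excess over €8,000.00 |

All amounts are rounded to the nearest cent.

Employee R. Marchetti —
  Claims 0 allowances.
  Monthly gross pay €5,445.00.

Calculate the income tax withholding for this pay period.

€326.70

Income Tax: taxable = €5,445.00
  6% × €5,445.00 = €326.70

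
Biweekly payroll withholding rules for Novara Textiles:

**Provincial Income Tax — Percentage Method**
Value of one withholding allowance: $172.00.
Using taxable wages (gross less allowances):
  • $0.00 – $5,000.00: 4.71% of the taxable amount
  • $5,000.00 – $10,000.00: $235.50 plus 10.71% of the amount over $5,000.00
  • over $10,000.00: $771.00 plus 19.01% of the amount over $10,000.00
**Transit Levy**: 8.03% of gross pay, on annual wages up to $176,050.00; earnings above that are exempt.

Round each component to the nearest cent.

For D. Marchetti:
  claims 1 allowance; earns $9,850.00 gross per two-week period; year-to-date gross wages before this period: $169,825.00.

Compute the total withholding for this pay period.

Provincial Income Tax: taxable = $9,850.00 − 1×$172.00 = $9,678.00
  $235.50 + 10.71% × ($9,678.00 − $5,000.00) = $235.50 + 10.71% × $4,678.00 = $736.51
Transit Levy: cap $176,050.00 − YTD $169,825.00 = $6,225.00 subject; 8.03% × $6,225.00 = $499.87
Total: $736.51 + $499.87 = $1,236.38

$1,236.38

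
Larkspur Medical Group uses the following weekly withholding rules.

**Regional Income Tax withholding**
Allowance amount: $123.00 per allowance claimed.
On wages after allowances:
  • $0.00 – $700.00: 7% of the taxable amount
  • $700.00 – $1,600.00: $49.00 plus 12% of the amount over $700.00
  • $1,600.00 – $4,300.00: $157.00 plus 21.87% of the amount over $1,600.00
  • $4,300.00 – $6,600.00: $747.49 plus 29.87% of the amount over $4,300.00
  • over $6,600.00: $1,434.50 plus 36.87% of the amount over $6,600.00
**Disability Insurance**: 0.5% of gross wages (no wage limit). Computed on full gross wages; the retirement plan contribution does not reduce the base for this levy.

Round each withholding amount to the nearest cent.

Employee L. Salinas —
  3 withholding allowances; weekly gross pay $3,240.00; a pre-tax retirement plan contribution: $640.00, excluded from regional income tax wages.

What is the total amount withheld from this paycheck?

Regional Income Tax: taxable = $3,240.00 − $640.00 − 3×$123.00 = $2,231.00
  $157.00 + 21.87% × ($2,231.00 − $1,600.00) = $157.00 + 21.87% × $631.00 = $295.00
Disability Insurance: 0.5% × $3,240.00 = $16.20
Total: $295.00 + $16.20 = $311.20

$311.20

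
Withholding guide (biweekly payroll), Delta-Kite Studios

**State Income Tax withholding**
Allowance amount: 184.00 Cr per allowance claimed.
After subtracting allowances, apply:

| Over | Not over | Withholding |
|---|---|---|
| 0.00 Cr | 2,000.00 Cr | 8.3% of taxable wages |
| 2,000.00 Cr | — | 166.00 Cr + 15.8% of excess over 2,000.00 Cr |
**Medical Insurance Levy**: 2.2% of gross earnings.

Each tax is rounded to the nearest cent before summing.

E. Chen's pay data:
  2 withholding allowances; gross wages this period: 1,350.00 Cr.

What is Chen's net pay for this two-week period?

State Income Tax: taxable = 1,350.00 Cr − 2×184.00 Cr = 982.00 Cr
  8.3% × 982.00 Cr = 81.51 Cr
Medical Insurance Levy: 2.2% × 1,350.00 Cr = 29.70 Cr
Total withheld: 81.51 Cr + 29.70 Cr = 111.21 Cr
Net pay: 1,350.00 Cr − 111.21 Cr = 1,238.79 Cr

1,238.79 Cr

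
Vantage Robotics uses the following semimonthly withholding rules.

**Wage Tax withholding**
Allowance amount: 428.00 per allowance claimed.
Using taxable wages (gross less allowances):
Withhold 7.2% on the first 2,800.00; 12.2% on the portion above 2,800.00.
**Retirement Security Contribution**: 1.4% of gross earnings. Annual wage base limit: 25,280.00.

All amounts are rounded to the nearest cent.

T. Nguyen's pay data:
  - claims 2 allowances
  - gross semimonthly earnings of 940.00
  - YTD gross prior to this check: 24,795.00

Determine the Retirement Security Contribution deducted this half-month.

Retirement Security Contribution: cap 25,280.00 − YTD 24,795.00 = 485.00 subject; 1.4% × 485.00 = 6.79

6.79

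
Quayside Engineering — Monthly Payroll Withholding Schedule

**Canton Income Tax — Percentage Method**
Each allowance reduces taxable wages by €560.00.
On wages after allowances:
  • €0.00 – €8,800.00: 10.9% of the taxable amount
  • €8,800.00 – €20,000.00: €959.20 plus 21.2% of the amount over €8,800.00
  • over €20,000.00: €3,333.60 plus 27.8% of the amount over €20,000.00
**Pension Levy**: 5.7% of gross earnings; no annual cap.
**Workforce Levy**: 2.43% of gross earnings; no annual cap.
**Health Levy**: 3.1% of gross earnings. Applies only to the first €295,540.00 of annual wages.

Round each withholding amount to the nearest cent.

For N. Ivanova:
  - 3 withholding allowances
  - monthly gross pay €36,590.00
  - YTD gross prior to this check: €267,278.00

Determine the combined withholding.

Canton Income Tax: taxable = €36,590.00 − 3×€560.00 = €34,910.00
  €3,333.60 + 27.8% × (€34,910.00 − €20,000.00) = €3,333.60 + 27.8% × €14,910.00 = €7,478.58
Pension Levy: 5.7% × €36,590.00 = €2,085.63
Workforce Levy: 2.43% × €36,590.00 = €889.14
Health Levy: cap €295,540.00 − YTD €267,278.00 = €28,262.00 subject; 3.1% × €28,262.00 = €876.12
Total: €7,478.58 + €2,085.63 + €889.14 + €876.12 = €11,329.47

€11,329.47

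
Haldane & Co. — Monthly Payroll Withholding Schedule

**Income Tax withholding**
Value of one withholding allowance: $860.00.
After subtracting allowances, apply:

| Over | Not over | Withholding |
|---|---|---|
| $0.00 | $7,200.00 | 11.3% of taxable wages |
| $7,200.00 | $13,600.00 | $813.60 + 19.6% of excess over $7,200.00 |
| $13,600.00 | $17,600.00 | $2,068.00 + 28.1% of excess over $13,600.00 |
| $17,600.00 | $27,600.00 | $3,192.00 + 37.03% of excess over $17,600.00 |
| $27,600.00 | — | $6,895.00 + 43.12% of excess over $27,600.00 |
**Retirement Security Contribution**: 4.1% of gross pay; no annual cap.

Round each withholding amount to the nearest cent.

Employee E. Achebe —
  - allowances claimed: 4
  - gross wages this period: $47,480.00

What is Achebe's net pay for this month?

$31,549.39

Income Tax: taxable = $47,480.00 − 4×$860.00 = $44,040.00
  $6,895.00 + 43.12% × ($44,040.00 − $27,600.00) = $6,895.00 + 43.12% × $16,440.00 = $13,983.93
Retirement Security Contribution: 4.1% × $47,480.00 = $1,946.68
Total withheld: $13,983.93 + $1,946.68 = $15,930.61
Net pay: $47,480.00 − $15,930.61 = $31,549.39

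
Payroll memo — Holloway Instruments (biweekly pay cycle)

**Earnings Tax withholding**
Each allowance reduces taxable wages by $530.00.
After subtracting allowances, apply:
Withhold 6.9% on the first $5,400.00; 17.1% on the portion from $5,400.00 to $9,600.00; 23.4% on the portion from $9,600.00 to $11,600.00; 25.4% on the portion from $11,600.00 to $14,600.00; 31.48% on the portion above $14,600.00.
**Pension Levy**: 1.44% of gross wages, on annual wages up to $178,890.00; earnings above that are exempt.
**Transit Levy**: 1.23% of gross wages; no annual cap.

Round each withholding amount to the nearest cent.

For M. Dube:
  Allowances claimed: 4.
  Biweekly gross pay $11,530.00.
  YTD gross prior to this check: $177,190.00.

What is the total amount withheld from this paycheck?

Earnings Tax: taxable = $11,530.00 − 4×$530.00 = $9,410.00
  $372.60 + 17.1% × ($9,410.00 − $5,400.00) = $372.60 + 17.1% × $4,010.00 = $1,058.31
Pension Levy: cap $178,890.00 − YTD $177,190.00 = $1,700.00 subject; 1.44% × $1,700.00 = $24.48
Transit Levy: 1.23% × $11,530.00 = $141.82
Total: $1,058.31 + $24.48 + $141.82 = $1,224.61

$1,224.61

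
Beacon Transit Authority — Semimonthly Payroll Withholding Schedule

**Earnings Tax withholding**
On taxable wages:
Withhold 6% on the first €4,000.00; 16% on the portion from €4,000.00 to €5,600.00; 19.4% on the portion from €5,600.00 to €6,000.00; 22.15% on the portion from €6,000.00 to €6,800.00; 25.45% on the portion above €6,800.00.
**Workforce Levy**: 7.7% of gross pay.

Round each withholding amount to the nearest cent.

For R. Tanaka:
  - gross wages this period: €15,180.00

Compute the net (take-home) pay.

€11,127.63

Earnings Tax: taxable = €15,180.00
  €750.80 + 25.45% × (€15,180.00 − €6,800.00) = €750.80 + 25.45% × €8,380.00 = €2,883.51
Workforce Levy: 7.7% × €15,180.00 = €1,168.86
Total withheld: €2,883.51 + €1,168.86 = €4,052.37
Net pay: €15,180.00 − €4,052.37 = €11,127.63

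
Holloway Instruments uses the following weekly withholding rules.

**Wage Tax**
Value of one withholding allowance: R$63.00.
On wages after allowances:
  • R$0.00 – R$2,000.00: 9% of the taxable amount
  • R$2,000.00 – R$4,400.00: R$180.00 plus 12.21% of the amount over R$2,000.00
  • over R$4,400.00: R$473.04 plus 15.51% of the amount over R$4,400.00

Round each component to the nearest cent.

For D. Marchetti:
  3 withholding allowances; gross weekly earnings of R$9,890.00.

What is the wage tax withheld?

R$1,295.23

Wage Tax: taxable = R$9,890.00 − 3×R$63.00 = R$9,701.00
  R$473.04 + 15.51% × (R$9,701.00 − R$4,400.00) = R$473.04 + 15.51% × R$5,301.00 = R$1,295.23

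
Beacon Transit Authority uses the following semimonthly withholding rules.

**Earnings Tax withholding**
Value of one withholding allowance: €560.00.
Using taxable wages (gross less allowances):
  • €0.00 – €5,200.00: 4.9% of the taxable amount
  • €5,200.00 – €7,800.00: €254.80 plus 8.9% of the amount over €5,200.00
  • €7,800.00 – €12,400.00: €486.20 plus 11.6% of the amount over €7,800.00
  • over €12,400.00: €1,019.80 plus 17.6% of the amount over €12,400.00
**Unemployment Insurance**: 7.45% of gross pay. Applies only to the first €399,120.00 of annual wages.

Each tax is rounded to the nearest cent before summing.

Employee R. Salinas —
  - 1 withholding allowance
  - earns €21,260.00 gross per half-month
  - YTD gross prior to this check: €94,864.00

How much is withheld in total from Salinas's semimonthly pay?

€4,064.47

Earnings Tax: taxable = €21,260.00 − 1×€560.00 = €20,700.00
  €1,019.80 + 17.6% × (€20,700.00 − €12,400.00) = €1,019.80 + 17.6% × €8,300.00 = €2,480.60
Unemployment Insurance: 7.45% × €21,260.00 = €1,583.87
Total: €2,480.60 + €1,583.87 = €4,064.47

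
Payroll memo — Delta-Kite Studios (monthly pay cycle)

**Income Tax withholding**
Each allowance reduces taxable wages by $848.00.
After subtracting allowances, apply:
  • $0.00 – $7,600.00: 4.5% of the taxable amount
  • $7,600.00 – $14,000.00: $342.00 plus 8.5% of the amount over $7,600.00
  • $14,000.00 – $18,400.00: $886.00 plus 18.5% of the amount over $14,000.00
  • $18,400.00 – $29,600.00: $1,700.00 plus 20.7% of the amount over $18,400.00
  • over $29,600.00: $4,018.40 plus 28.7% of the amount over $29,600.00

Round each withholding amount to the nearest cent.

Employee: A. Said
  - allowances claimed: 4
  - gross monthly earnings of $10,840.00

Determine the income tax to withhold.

$335.16

Income Tax: taxable = $10,840.00 − 4×$848.00 = $7,448.00
  4.5% × $7,448.00 = $335.16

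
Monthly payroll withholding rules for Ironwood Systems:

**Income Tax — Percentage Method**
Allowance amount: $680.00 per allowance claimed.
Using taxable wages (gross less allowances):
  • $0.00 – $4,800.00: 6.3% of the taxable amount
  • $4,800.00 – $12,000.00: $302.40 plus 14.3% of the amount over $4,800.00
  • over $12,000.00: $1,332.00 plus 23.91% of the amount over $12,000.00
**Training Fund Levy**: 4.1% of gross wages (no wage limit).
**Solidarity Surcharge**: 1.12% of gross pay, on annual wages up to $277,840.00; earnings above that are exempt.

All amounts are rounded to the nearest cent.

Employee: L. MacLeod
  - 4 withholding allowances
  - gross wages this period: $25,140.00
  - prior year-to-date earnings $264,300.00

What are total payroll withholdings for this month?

Income Tax: taxable = $25,140.00 − 4×$680.00 = $22,420.00
  $1,332.00 + 23.91% × ($22,420.00 − $12,000.00) = $1,332.00 + 23.91% × $10,420.00 = $3,823.42
Training Fund Levy: 4.1% × $25,140.00 = $1,030.74
Solidarity Surcharge: cap $277,840.00 − YTD $264,300.00 = $13,540.00 subject; 1.12% × $13,540.00 = $151.65
Total: $3,823.42 + $1,030.74 + $151.65 = $5,005.81

$5,005.81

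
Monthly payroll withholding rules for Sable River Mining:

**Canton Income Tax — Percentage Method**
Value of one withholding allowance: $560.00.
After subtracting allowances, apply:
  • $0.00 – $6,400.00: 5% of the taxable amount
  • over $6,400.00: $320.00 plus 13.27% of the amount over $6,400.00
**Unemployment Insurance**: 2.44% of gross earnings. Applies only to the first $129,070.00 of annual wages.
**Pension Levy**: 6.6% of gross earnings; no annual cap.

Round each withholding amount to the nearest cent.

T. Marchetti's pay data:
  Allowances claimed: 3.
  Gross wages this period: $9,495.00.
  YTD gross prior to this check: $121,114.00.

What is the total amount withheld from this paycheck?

$1,328.57

Canton Income Tax: taxable = $9,495.00 − 3×$560.00 = $7,815.00
  $320.00 + 13.27% × ($7,815.00 − $6,400.00) = $320.00 + 13.27% × $1,415.00 = $507.77
Unemployment Insurance: cap $129,070.00 − YTD $121,114.00 = $7,956.00 subject; 2.44% × $7,956.00 = $194.13
Pension Levy: 6.6% × $9,495.00 = $626.67
Total: $507.77 + $194.13 + $626.67 = $1,328.57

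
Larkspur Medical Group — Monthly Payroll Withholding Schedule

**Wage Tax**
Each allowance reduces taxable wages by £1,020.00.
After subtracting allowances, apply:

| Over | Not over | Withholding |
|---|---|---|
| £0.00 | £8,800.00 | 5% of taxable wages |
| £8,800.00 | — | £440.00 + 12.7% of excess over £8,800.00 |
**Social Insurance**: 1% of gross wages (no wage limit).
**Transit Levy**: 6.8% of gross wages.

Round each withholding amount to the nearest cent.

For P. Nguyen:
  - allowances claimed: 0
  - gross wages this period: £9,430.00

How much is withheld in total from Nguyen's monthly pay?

Wage Tax: taxable = £9,430.00
  £440.00 + 12.7% × (£9,430.00 − £8,800.00) = £440.00 + 12.7% × £630.00 = £520.01
Social Insurance: 1% × £9,430.00 = £94.30
Transit Levy: 6.8% × £9,430.00 = £641.24
Total: £520.01 + £94.30 + £641.24 = £1,255.55

£1,255.55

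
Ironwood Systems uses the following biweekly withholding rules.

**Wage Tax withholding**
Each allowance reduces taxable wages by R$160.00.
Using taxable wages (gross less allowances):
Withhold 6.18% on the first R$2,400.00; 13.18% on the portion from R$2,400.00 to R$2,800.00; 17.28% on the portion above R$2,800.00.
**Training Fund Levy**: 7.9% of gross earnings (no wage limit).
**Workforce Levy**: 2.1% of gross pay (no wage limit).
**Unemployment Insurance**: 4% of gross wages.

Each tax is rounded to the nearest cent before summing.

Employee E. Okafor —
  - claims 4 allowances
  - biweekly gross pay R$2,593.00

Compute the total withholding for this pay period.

Wage Tax: taxable = R$2,593.00 − 4×R$160.00 = R$1,953.00
  6.18% × R$1,953.00 = R$120.70
Training Fund Levy: 7.9% × R$2,593.00 = R$204.85
Workforce Levy: 2.1% × R$2,593.00 = R$54.45
Unemployment Insurance: 4% × R$2,593.00 = R$103.72
Total: R$120.70 + R$204.85 + R$54.45 + R$103.72 = R$483.72

R$483.72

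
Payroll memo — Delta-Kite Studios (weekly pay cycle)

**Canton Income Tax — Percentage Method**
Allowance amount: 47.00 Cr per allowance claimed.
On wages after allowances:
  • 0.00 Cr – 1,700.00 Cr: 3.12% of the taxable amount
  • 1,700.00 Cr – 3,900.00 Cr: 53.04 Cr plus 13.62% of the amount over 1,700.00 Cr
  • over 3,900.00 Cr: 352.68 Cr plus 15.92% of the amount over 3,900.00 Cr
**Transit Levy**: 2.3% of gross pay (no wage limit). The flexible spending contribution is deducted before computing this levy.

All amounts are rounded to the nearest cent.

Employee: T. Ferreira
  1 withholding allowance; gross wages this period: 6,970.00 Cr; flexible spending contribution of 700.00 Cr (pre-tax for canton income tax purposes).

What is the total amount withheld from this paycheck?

Canton Income Tax: taxable = 6,970.00 Cr − 700.00 Cr − 1×47.00 Cr = 6,223.00 Cr
  352.68 Cr + 15.92% × (6,223.00 Cr − 3,900.00 Cr) = 352.68 Cr + 15.92% × 2,323.00 Cr = 722.50 Cr
Transit Levy: 2.3% × 6,270.00 Cr = 144.21 Cr
Total: 722.50 Cr + 144.21 Cr = 866.71 Cr

866.71 Cr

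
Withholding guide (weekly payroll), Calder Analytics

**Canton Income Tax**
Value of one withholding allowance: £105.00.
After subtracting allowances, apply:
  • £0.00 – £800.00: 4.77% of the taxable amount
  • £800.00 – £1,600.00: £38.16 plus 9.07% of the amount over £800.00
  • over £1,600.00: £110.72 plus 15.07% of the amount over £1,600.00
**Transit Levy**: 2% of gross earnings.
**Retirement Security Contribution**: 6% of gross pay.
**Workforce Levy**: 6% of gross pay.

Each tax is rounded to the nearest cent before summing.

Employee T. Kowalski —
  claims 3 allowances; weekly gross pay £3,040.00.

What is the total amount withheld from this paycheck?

£705.86

Canton Income Tax: taxable = £3,040.00 − 3×£105.00 = £2,725.00
  £110.72 + 15.07% × (£2,725.00 − £1,600.00) = £110.72 + 15.07% × £1,125.00 = £280.26
Transit Levy: 2% × £3,040.00 = £60.80
Retirement Security Contribution: 6% × £3,040.00 = £182.40
Workforce Levy: 6% × £3,040.00 = £182.40
Total: £280.26 + £60.80 + £182.40 + £182.40 = £705.86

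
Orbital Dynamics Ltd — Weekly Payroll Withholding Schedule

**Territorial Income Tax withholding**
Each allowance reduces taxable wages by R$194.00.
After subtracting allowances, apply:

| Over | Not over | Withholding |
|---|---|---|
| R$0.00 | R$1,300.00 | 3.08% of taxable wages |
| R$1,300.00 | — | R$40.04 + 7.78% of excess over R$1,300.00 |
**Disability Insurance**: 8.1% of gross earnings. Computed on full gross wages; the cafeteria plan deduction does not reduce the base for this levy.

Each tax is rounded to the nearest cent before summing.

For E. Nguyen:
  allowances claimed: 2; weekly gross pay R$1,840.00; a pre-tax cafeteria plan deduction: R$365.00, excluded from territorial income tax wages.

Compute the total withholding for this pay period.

Territorial Income Tax: taxable = R$1,840.00 − R$365.00 − 2×R$194.00 = R$1,087.00
  3.08% × R$1,087.00 = R$33.48
Disability Insurance: 8.1% × R$1,840.00 = R$149.04
Total: R$33.48 + R$149.04 = R$182.52

R$182.52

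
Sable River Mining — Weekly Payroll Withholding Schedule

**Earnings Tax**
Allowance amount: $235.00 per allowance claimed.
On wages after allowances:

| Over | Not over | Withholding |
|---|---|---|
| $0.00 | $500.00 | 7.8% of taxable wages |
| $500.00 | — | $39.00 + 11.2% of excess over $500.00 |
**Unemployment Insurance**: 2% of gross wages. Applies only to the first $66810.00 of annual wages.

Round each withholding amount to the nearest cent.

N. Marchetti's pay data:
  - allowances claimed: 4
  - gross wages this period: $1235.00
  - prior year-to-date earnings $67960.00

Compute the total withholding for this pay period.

$23.01

Earnings Tax: taxable = $1235.00 − 4×$235.00 = $295.00
  7.8% × $295.00 = $23.01
Unemployment Insurance: YTD $67960.00 ≥ cap $66810.00 → $0.00
Total: $23.01 + $0.00 = $23.01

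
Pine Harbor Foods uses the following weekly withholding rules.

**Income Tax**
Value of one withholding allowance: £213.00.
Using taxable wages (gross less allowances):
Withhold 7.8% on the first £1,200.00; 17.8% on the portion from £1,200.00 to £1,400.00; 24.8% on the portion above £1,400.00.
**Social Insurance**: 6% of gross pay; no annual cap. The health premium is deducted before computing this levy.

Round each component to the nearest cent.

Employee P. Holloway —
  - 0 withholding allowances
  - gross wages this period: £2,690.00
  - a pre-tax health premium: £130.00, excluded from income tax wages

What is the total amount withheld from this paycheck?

Income Tax: taxable = £2,690.00 − £130.00 = £2,560.00
  £129.20 + 24.8% × (£2,560.00 − £1,400.00) = £129.20 + 24.8% × £1,160.00 = £416.88
Social Insurance: 6% × £2,560.00 = £153.60
Total: £416.88 + £153.60 = £570.48

£570.48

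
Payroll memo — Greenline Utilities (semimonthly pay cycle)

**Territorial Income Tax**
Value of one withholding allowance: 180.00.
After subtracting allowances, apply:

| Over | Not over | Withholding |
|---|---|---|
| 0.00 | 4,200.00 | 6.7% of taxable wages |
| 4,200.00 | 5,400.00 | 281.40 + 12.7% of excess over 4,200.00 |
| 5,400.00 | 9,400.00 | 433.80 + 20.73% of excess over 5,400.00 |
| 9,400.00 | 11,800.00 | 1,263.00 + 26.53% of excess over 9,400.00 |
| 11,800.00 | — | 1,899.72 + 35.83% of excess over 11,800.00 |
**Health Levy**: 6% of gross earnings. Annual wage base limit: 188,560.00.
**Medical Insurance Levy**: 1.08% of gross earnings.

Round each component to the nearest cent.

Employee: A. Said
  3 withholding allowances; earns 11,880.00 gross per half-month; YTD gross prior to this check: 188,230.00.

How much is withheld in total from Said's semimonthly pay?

1,925.78

Territorial Income Tax: taxable = 11,880.00 − 3×180.00 = 11,340.00
  1,263.00 + 26.53% × (11,340.00 − 9,400.00) = 1,263.00 + 26.53% × 1,940.00 = 1,777.68
Health Levy: cap 188,560.00 − YTD 188,230.00 = 330.00 subject; 6% × 330.00 = 19.80
Medical Insurance Levy: 1.08% × 11,880.00 = 128.30
Total: 1,777.68 + 19.80 + 128.30 = 1,925.78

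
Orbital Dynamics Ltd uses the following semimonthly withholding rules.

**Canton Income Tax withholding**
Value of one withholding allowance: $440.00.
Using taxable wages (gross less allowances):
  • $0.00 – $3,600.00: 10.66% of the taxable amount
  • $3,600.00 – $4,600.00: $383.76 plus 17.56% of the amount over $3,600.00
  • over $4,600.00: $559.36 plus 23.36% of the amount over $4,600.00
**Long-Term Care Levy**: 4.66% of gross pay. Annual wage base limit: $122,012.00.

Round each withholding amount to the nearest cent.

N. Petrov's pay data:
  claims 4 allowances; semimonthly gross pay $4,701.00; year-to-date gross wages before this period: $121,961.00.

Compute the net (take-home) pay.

$4,385.11

Canton Income Tax: taxable = $4,701.00 − 4×$440.00 = $2,941.00
  10.66% × $2,941.00 = $313.51
Long-Term Care Levy: cap $122,012.00 − YTD $121,961.00 = $51.00 subject; 4.66% × $51.00 = $2.38
Total withheld: $313.51 + $2.38 = $315.89
Net pay: $4,701.00 − $315.89 = $4,385.11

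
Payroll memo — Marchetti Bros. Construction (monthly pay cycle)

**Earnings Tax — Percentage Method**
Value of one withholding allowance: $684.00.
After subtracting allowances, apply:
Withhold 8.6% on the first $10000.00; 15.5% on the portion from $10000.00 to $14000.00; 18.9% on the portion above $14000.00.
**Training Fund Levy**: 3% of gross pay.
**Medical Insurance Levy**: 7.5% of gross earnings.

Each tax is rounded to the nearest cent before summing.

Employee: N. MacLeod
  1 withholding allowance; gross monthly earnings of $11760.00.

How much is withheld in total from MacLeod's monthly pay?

Earnings Tax: taxable = $11760.00 − 1×$684.00 = $11076.00
  $860.00 + 15.5% × ($11076.00 − $10000.00) = $860.00 + 15.5% × $1076.00 = $1026.78
Training Fund Levy: 3% × $11760.00 = $352.80
Medical Insurance Levy: 7.5% × $11760.00 = $882.00
Total: $1026.78 + $352.80 + $882.00 = $2261.58

$2261.58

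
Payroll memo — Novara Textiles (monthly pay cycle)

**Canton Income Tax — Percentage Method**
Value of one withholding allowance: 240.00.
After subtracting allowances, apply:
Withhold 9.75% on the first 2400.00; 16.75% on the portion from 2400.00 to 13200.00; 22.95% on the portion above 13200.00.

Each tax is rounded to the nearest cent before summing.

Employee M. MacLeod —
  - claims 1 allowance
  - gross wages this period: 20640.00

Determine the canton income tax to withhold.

3695.40

Canton Income Tax: taxable = 20640.00 − 1×240.00 = 20400.00
  2043.00 + 22.95% × (20400.00 − 13200.00) = 2043.00 + 22.95% × 7200.00 = 3695.40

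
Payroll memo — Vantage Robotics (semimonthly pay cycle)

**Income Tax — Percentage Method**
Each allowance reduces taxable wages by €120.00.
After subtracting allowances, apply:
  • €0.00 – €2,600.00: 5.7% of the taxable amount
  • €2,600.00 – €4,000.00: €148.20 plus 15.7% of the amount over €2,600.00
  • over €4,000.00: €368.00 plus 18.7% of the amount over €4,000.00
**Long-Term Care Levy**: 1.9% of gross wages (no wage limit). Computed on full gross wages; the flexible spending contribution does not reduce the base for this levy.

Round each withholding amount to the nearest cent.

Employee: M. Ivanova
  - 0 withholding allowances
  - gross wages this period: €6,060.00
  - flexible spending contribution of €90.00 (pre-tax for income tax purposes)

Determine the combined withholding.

Income Tax: taxable = €6,060.00 − €90.00 = €5,970.00
  €368.00 + 18.7% × (€5,970.00 − €4,000.00) = €368.00 + 18.7% × €1,970.00 = €736.39
Long-Term Care Levy: 1.9% × €6,060.00 = €115.14
Total: €736.39 + €115.14 = €851.53

€851.53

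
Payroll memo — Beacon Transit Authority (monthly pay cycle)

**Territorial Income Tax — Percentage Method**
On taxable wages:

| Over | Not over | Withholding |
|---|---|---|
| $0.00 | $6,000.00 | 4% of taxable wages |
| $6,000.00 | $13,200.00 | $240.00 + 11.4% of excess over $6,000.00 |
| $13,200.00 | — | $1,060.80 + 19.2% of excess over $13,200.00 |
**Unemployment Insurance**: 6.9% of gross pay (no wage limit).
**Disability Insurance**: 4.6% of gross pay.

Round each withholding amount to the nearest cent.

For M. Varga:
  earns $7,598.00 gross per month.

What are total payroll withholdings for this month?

Territorial Income Tax: taxable = $7,598.00
  $240.00 + 11.4% × ($7,598.00 − $6,000.00) = $240.00 + 11.4% × $1,598.00 = $422.17
Unemployment Insurance: 6.9% × $7,598.00 = $524.26
Disability Insurance: 4.6% × $7,598.00 = $349.51
Total: $422.17 + $524.26 + $349.51 = $1,295.94

$1,295.94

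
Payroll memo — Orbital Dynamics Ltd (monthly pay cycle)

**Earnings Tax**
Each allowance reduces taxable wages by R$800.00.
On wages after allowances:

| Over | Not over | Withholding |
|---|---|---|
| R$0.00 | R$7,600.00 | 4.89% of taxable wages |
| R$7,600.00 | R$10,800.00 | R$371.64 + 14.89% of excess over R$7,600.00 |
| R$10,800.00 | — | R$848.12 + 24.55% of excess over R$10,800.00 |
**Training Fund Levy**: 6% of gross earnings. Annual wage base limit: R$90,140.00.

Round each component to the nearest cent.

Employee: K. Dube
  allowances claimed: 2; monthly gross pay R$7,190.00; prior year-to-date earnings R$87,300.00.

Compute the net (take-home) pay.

Earnings Tax: taxable = R$7,190.00 − 2×R$800.00 = R$5,590.00
  4.89% × R$5,590.00 = R$273.35
Training Fund Levy: cap R$90,140.00 − YTD R$87,300.00 = R$2,840.00 subject; 6% × R$2,840.00 = R$170.40
Total withheld: R$273.35 + R$170.40 = R$443.75
Net pay: R$7,190.00 − R$443.75 = R$6,746.25

R$6,746.25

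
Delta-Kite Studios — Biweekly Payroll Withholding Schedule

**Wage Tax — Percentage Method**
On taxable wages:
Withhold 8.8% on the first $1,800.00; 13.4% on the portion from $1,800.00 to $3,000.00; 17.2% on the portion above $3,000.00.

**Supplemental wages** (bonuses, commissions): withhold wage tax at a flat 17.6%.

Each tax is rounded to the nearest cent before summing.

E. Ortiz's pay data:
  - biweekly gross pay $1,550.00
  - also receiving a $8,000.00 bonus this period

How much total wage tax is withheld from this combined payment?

Wage Tax: taxable = $1,550.00
  8.8% × $1,550.00 = $136.40
Supplemental (17.6% flat on bonus): 17.6% × $8,000.00 = $1,408.00
Total wage tax: $136.40 + $1,408.00 = $1,544.40

$1,544.40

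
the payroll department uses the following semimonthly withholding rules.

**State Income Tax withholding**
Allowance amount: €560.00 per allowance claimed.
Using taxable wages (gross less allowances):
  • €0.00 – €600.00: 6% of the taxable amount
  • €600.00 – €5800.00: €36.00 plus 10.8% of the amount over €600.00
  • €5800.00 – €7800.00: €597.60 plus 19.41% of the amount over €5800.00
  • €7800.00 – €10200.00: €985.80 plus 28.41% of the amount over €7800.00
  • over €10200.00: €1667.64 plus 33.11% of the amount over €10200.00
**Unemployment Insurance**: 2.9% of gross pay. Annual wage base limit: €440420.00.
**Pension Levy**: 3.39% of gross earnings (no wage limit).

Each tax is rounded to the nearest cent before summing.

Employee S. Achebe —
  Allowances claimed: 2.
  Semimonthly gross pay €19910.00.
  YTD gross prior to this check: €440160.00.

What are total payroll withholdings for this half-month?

State Income Tax: taxable = €19910.00 − 2×€560.00 = €18790.00
  €1667.64 + 33.11% × (€18790.00 − €10200.00) = €1667.64 + 33.11% × €8590.00 = €4511.79
Unemployment Insurance: cap €440420.00 − YTD €440160.00 = €260.00 subject; 2.9% × €260.00 = €7.54
Pension Levy: 3.39% × €19910.00 = €674.95
Total: €4511.79 + €7.54 + €674.95 = €5194.28

€5194.28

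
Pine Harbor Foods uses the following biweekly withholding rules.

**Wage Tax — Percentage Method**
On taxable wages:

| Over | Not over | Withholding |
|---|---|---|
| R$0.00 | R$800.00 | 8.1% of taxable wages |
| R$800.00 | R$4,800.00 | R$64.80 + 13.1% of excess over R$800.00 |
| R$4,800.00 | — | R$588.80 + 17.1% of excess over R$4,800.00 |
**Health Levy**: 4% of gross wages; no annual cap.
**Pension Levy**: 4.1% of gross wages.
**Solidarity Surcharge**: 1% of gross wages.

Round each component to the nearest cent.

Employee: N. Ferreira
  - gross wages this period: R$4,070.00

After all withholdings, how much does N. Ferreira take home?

R$3,206.46

Wage Tax: taxable = R$4,070.00
  R$64.80 + 13.1% × (R$4,070.00 − R$800.00) = R$64.80 + 13.1% × R$3,270.00 = R$493.17
Health Levy: 4% × R$4,070.00 = R$162.80
Pension Levy: 4.1% × R$4,070.00 = R$166.87
Solidarity Surcharge: 1% × R$4,070.00 = R$40.70
Total withheld: R$493.17 + R$162.80 + R$166.87 + R$40.70 = R$863.54
Net pay: R$4,070.00 − R$863.54 = R$3,206.46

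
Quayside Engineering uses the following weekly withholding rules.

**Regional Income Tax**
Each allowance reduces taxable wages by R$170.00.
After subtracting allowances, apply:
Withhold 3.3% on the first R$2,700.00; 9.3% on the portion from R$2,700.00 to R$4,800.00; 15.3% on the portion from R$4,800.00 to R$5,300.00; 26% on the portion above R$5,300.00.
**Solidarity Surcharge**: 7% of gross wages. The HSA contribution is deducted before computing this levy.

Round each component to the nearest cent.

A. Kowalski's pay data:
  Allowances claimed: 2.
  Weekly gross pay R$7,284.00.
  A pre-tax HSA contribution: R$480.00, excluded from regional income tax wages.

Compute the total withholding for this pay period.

R$1,139.82

Regional Income Tax: taxable = R$7,284.00 − R$480.00 − 2×R$170.00 = R$6,464.00
  R$360.90 + 26% × (R$6,464.00 − R$5,300.00) = R$360.90 + 26% × R$1,164.00 = R$663.54
Solidarity Surcharge: 7% × R$6,804.00 = R$476.28
Total: R$663.54 + R$476.28 = R$1,139.82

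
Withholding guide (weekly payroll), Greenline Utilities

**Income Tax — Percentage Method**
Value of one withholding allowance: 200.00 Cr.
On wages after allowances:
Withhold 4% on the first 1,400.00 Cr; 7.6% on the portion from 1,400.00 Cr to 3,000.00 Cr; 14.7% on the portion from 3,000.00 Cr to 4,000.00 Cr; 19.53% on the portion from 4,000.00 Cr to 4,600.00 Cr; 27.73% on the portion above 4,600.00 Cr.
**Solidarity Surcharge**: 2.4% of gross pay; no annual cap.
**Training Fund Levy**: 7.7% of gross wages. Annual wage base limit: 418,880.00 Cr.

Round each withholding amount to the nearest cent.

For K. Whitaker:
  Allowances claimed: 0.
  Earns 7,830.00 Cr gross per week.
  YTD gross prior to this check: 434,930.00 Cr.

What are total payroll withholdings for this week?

Income Tax: taxable = 7,830.00 Cr
  441.78 Cr + 27.73% × (7,830.00 Cr − 4,600.00 Cr) = 441.78 Cr + 27.73% × 3,230.00 Cr = 1,337.46 Cr
Solidarity Surcharge: 2.4% × 7,830.00 Cr = 187.92 Cr
Training Fund Levy: YTD 434,930.00 Cr ≥ cap 418,880.00 Cr → 0.00 Cr
Total: 1,337.46 Cr + 187.92 Cr + 0.00 Cr = 1,525.38 Cr

1,525.38 Cr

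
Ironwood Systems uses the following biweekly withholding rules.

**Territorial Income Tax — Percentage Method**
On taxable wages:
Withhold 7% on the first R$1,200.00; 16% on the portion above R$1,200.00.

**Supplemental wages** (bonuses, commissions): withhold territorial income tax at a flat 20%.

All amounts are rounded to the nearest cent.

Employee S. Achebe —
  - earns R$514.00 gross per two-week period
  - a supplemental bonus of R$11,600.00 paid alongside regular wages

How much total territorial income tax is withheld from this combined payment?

Territorial Income Tax: taxable = R$514.00
  7% × R$514.00 = R$35.98
Supplemental (20% flat on bonus): 20% × R$11,600.00 = R$2,320.00
Total territorial income tax: R$35.98 + R$2,320.00 = R$2,355.98

R$2,355.98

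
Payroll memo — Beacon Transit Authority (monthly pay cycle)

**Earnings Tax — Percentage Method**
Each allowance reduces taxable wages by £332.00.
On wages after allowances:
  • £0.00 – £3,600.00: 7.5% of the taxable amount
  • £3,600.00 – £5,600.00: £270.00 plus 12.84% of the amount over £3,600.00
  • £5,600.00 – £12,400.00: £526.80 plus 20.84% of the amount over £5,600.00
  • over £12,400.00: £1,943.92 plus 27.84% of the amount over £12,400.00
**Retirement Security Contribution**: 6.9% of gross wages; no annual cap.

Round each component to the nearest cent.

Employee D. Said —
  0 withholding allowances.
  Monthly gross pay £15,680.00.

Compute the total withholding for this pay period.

£3,938.99

Earnings Tax: taxable = £15,680.00
  £1,943.92 + 27.84% × (£15,680.00 − £12,400.00) = £1,943.92 + 27.84% × £3,280.00 = £2,857.07
Retirement Security Contribution: 6.9% × £15,680.00 = £1,081.92
Total: £2,857.07 + £1,081.92 = £3,938.99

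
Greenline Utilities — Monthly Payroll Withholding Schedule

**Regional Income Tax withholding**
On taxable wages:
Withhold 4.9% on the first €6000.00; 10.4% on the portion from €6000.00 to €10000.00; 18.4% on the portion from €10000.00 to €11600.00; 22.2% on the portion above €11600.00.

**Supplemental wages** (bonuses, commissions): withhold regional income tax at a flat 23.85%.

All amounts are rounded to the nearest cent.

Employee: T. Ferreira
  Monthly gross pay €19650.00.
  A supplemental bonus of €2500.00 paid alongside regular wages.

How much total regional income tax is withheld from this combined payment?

€3387.75

Regional Income Tax: taxable = €19650.00
  €1004.40 + 22.2% × (€19650.00 − €11600.00) = €1004.40 + 22.2% × €8050.00 = €2791.50
Supplemental (23.85% flat on bonus): 23.85% × €2500.00 = €596.25
Total regional income tax: €2791.50 + €596.25 = €3387.75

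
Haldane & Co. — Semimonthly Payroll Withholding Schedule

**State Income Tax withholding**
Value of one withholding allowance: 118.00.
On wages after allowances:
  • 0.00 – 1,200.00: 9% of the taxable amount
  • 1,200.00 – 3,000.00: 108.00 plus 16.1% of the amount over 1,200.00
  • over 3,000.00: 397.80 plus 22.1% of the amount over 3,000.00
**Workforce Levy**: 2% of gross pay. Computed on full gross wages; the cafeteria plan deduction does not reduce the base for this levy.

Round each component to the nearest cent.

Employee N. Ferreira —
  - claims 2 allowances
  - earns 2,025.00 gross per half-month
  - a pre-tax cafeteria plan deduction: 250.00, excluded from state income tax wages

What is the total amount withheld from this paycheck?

State Income Tax: taxable = 2,025.00 − 250.00 − 2×118.00 = 1,539.00
  108.00 + 16.1% × (1,539.00 − 1,200.00) = 108.00 + 16.1% × 339.00 = 162.58
Workforce Levy: 2% × 2,025.00 = 40.50
Total: 162.58 + 40.50 = 203.08

203.08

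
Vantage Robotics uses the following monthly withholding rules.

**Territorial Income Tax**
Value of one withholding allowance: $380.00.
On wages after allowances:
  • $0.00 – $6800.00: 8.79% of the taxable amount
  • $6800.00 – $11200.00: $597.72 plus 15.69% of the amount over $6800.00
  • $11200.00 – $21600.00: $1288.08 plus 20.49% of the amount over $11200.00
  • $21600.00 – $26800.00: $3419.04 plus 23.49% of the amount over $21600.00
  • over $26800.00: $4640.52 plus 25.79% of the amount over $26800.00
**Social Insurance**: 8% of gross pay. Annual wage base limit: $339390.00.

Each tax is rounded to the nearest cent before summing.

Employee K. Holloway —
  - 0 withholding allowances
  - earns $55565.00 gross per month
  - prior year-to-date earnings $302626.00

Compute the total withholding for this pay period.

$15000.13

Territorial Income Tax: taxable = $55565.00
  $4640.52 + 25.79% × ($55565.00 − $26800.00) = $4640.52 + 25.79% × $28765.00 = $12059.01
Social Insurance: cap $339390.00 − YTD $302626.00 = $36764.00 subject; 8% × $36764.00 = $2941.12
Total: $12059.01 + $2941.12 = $15000.13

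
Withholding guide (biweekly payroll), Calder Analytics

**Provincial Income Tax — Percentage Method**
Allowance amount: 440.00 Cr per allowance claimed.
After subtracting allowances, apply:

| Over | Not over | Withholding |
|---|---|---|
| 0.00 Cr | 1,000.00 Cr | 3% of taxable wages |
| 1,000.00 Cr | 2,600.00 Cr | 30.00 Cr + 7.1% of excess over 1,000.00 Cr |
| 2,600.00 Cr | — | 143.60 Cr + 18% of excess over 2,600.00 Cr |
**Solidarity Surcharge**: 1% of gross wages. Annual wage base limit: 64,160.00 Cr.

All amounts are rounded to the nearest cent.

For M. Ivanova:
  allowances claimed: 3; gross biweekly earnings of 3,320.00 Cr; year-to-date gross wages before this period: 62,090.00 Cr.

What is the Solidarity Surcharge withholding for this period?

20.70 Cr

Solidarity Surcharge: cap 64,160.00 Cr − YTD 62,090.00 Cr = 2,070.00 Cr subject; 1% × 2,070.00 Cr = 20.70 Cr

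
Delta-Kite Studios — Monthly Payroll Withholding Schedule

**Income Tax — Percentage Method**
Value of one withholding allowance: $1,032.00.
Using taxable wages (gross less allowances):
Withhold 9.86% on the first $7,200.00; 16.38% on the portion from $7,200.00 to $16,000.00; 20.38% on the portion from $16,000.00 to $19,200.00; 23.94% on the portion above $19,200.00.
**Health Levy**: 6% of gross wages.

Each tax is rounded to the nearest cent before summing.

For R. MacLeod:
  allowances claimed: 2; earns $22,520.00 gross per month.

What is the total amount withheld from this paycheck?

Income Tax: taxable = $22,520.00 − 2×$1,032.00 = $20,456.00
  $2,803.52 + 23.94% × ($20,456.00 − $19,200.00) = $2,803.52 + 23.94% × $1,256.00 = $3,104.21
Health Levy: 6% × $22,520.00 = $1,351.20
Total: $3,104.21 + $1,351.20 = $4,455.41

$4,455.41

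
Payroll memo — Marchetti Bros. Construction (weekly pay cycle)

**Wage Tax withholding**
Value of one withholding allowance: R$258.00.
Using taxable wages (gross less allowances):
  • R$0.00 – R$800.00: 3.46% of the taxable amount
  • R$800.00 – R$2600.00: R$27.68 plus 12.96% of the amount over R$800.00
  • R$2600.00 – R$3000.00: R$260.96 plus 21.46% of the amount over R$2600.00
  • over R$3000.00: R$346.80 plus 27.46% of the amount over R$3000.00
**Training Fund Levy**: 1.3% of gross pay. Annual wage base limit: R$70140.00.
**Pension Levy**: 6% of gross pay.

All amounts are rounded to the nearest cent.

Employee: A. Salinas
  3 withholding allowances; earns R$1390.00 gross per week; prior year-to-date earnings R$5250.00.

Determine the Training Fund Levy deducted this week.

R$18.07

Training Fund Levy: 1.3% × R$1390.00 = R$18.07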